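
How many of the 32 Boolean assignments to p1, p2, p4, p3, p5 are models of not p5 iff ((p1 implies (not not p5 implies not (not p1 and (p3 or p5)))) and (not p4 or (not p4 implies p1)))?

Initial set: {(not p5 iff ((p1 implies (not not p5 implies not (not p1 and (p3 or p5)))) and (not p4 or (not p4 implies p1))))}.
(not p5 iff ((p1 implies (not not p5 implies not (not p1 and (p3 or p5)))) and (not p4 or (not p4 implies p1)))): β-rule — branch into not p5, ((p1 implies (not not p5 implies not (not p1 and (p3 or p5)))) and (not p4 or (not p4 implies p1)))  //  not not p5, not ((p1 implies (not not p5 implies not (not p1 and (p3 or p5)))) and (not p4 or (not p4 implies p1))).
  branch 1 (add not p5, ((p1 implies (not not p5 implies not (not p1 and (p3 or p5)))) and (not p4 or (not p4 implies p1)))):
    ((p1 implies (not not p5 implies not (not p1 and (p3 or p5)))) and (not p4 or (not p4 implies p1))): α-rule — add (p1 implies (not not p5 implies not (not p1 and (p3 or p5)))), (not p4 or (not p4 implies p1)).
    (p1 implies (not not p5 implies not (not p1 and (p3 or p5)))): β-rule — branch into not p1  //  (not not p5 implies not (not p1 and (p3 or p5))).
      branch 1.1 (add not p1):
        (not p4 or (not p4 implies p1)): β-rule — branch into not p4  //  (not p4 implies p1).
          branch 1.1.1 (add not p4):
            ○ open, literals {p1=0, p4=0, p5=0}.
          branch 1.1.2 (add (not p4 implies p1)):
            (not p4 implies p1): β-rule — branch into not not p4  //  p1.
              branch 1.1.2.1 (add not not p4):
                ○ open, literals {p1=0, p4=1, p5=0}.
              branch 1.1.2.2 (add p1):
                × closes — contains both p1 and not p1.
      branch 1.2 (add (not not p5 implies not (not p1 and (p3 or p5)))):
        (not p4 or (not p4 implies p1)): β-rule — branch into not p4  //  (not p4 implies p1).
          branch 1.2.1 (add not p4):
            (not not p5 implies not (not p1 and (p3 or p5))): β-rule — branch into not not not p5  //  not (not p1 and (p3 or p5)).
              branch 1.2.1.1 (add not not not p5):
                not not not p5: drop double negation, giving not p5.
                ○ open, literals {p4=0, p5=0}.
              branch 1.2.1.2 (add not (not p1 and (p3 or p5))):
                not (not p1 and (p3 or p5)): β-rule — branch into not not p1  //  not (p3 or p5).
                  branch 1.2.1.2.1 (add not not p1):
                    ○ open, literals {p1=1, p4=0, p5=0}.
                  branch 1.2.1.2.2 (add not (p3 or p5)):
                    not (p3 or p5): α-rule — add not p3, not p5.
                    ○ open, literals {p3=0, p4=0, p5=0}.
          branch 1.2.2 (add (not p4 implies p1)):
            (not not p5 implies not (not p1 and (p3 or p5))): β-rule — branch into not not not p5  //  not (not p1 and (p3 or p5)).
              branch 1.2.2.1 (add not not not p5):
                not not not p5: drop double negation, giving not p5.
                (not p4 implies p1): β-rule — branch into not not p4  //  p1.
                  branch 1.2.2.1.1 (add not not p4):
                    ○ open, literals {p4=1, p5=0}.
                  branch 1.2.2.1.2 (add p1):
                    ○ open, literals {p1=1, p5=0}.
              branch 1.2.2.2 (add not (not p1 and (p3 or p5))):
                (not p4 implies p1): β-rule — branch into not not p4  //  p1.
                  branch 1.2.2.2.1 (add not not p4):
                    not (not p1 and (p3 or p5)): β-rule — branch into not not p1  //  not (p3 or p5).
                      branch 1.2.2.2.1.1 (add not not p1):
                        ○ open, literals {p1=1, p4=1, p5=0}.
                      branch 1.2.2.2.1.2 (add not (p3 or p5)):
                        not (p3 or p5): α-rule — add not p3, not p5.
                        ○ open, literals {p3=0, p4=1, p5=0}.
                  branch 1.2.2.2.2 (add p1):
                    not (not p1 and (p3 or p5)): β-rule — branch into not not p1  //  not (p3 or p5).
                      branch 1.2.2.2.2.1 (add not not p1):
                        ○ open, literals {p1=1, p5=0}.
                      branch 1.2.2.2.2.2 (add not (p3 or p5)):
                        not (p3 or p5): α-rule — add not p3, not p5.
                        ○ open, literals {p1=1, p3=0, p5=0}.
  branch 2 (add not not p5, not ((p1 implies (not not p5 implies not (not p1 and (p3 or p5)))) and (not p4 or (not p4 implies p1)))):
    not ((p1 implies (not not p5 implies not (not p1 and (p3 or p5)))) and (not p4 or (not p4 implies p1))): β-rule — branch into not (p1 implies (not not p5 implies not (not p1 and (p3 or p5))))  //  not (not p4 or (not p4 implies p1)).
      branch 2.1 (add not (p1 implies (not not p5 implies not (not p1 and (p3 or p5))))):
        not (p1 implies (not not p5 implies not (not p1 and (p3 or p5)))): α-rule — add p1, not (not not p5 implies not (not p1 and (p3 or p5))).
        not (not not p5 implies not (not p1 and (p3 or p5))): α-rule — add not not p5, not not (not p1 and (p3 or p5)).
        not not p5: drop double negation, giving p5.
        not not (not p1 and (p3 or p5)): α-rule — add not p1, (p3 or p5).
        × closes — contains both p1 and not p1.
      branch 2.2 (add not (not p4 or (not p4 implies p1))):
        not (not p4 or (not p4 implies p1)): α-rule — add not not p4, not (not p4 implies p1).
        not (not p4 implies p1): α-rule — add not p4, not p1.
        × closes — contains both p4 and not p4.
3 branches closed, 11 open.
Each open branch fixes some atoms; the unmentioned ones are free. Counting distinct full assignments: branch {p1=0, p4=0, p5=0} (p2, p3) contributes 4 new; branch {p1=0, p4=1, p5=0} (p2, p3) contributes 4 new; branch {p4=0, p5=0} (p1, p2, p3) contributes 4 new; branch {p1=1, p4=0, p5=0} (p2, p3) contributes 0 new; branch {p3=0, p4=0, p5=0} (p1, p2) contributes 0 new; branch {p4=1, p5=0} (p1, p2, p3) contributes 4 new; branch {p1=1, p5=0} (p2, p4, p3) contributes 0 new; branch {p1=1, p4=1, p5=0} (p2, p3) contributes 0 new; branch {p3=0, p4=1, p5=0} (p1, p2) contributes 0 new; branch {p1=1, p5=0} (p2, p4, p3) contributes 0 new; branch {p1=1, p3=0, p5=0} (p2, p4) contributes 0 new. Total: 16.

16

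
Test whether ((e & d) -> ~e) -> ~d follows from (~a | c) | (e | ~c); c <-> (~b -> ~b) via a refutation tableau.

No

Initial set: {((~a | c) | (e | ~c)); (c <-> (~b -> ~b)); ~(((e & d) -> ~e) -> ~d)}.
~(((e & d) -> ~e) -> ~d): α-rule — add ((e & d) -> ~e), ~~d.
((~a | c) | (e | ~c)): β-rule — branch into (~a | c)  //  (e | ~c).
  branch 1 (add (~a | c)):
    (c <-> (~b -> ~b)): β-rule — branch into c, (~b -> ~b)  //  ~c, ~(~b -> ~b).
      branch 1.1 (add c, (~b -> ~b)):
        ((e & d) -> ~e): β-rule — branch into ~(e & d)  //  ~e.
          branch 1.1.1 (add ~(e & d)):
            (~a | c): β-rule — branch into ~a  //  c.
              branch 1.1.1.1 (add ~a):
                (~b -> ~b): β-rule — branch into ~~b  //  ~b.
                  branch 1.1.1.1.1 (add ~~b):
                    ~(e & d): β-rule — branch into ~e  //  ~d.
                      branch 1.1.1.1.1.1 (add ~e):
                        ○ open, literals {a=false, b=true, c=true, d=true, e=false}.
                      branch 1.1.1.1.1.2 (add ~d):
                        × closes — contains both d and ~d.
                  branch 1.1.1.1.2 (add ~b):
                    ~(e & d): β-rule — branch into ~e  //  ~d.
                      branch 1.1.1.1.2.1 (add ~e):
                        ○ open, literals {a=false, b=false, c=true, d=true, e=false}.
                      branch 1.1.1.1.2.2 (add ~d):
                        × closes — contains both d and ~d.
              branch 1.1.1.2 (add c):
                (~b -> ~b): β-rule — branch into ~~b  //  ~b.
                  branch 1.1.1.2.1 (add ~~b):
                    ~(e & d): β-rule — branch into ~e  //  ~d.
                      branch 1.1.1.2.1.1 (add ~e):
                        ○ open, literals {b=true, c=true, d=true, e=false}.
                      branch 1.1.1.2.1.2 (add ~d):
                        × closes — contains both d and ~d.
                  branch 1.1.1.2.2 (add ~b):
                    ~(e & d): β-rule — branch into ~e  //  ~d.
                      branch 1.1.1.2.2.1 (add ~e):
                        ○ open, literals {b=false, c=true, d=true, e=false}.
                      branch 1.1.1.2.2.2 (add ~d):
                        × closes — contains both d and ~d.
          branch 1.1.2 (add ~e):
            (~a | c): β-rule — branch into ~a  //  c.
              branch 1.1.2.1 (add ~a):
                (~b -> ~b): β-rule — branch into ~~b  //  ~b.
                  branch 1.1.2.1.1 (add ~~b):
                    ○ open, literals {a=false, b=true, c=true, d=true, e=false}.
                  branch 1.1.2.1.2 (add ~b):
                    ○ open, literals {a=false, b=false, c=true, d=true, e=false}.
              branch 1.1.2.2 (add c):
                (~b -> ~b): β-rule — branch into ~~b  //  ~b.
                  branch 1.1.2.2.1 (add ~~b):
                    ○ open, literals {b=true, c=true, d=true, e=false}.
                  branch 1.1.2.2.2 (add ~b):
                    ○ open, literals {b=false, c=true, d=true, e=false}.
      branch 1.2 (add ~c, ~(~b -> ~b)):
        ~(~b -> ~b): α-rule — add ~b, ~~b.
        × closes — contains both b and ~b.
  branch 2 (add (e | ~c)):
    (c <-> (~b -> ~b)): β-rule — branch into c, (~b -> ~b)  //  ~c, ~(~b -> ~b).
      branch 2.1 (add c, (~b -> ~b)):
        ((e & d) -> ~e): β-rule — branch into ~(e & d)  //  ~e.
          branch 2.1.1 (add ~(e & d)):
            (e | ~c): β-rule — branch into e  //  ~c.
              branch 2.1.1.1 (add e):
                (~b -> ~b): β-rule — branch into ~~b  //  ~b.
                  branch 2.1.1.1.1 (add ~~b):
                    ~(e & d): β-rule — branch into ~e  //  ~d.
                      branch 2.1.1.1.1.1 (add ~e):
                        × closes — contains both e and ~e.
                      branch 2.1.1.1.1.2 (add ~d):
                        × closes — contains both d and ~d.
                  branch 2.1.1.1.2 (add ~b):
                    ~(e & d): β-rule — branch into ~e  //  ~d.
                      branch 2.1.1.1.2.1 (add ~e):
                        × closes — contains both e and ~e.
                      branch 2.1.1.1.2.2 (add ~d):
                        × closes — contains both d and ~d.
              branch 2.1.1.2 (add ~c):
                × closes — contains both c and ~c.
          branch 2.1.2 (add ~e):
            (e | ~c): β-rule — branch into e  //  ~c.
              branch 2.1.2.1 (add e):
                × closes — contains both e and ~e.
              branch 2.1.2.2 (add ~c):
                × closes — contains both c and ~c.
      branch 2.2 (add ~c, ~(~b -> ~b)):
        ~(~b -> ~b): α-rule — add ~b, ~~b.
        × closes — contains both b and ~b.
13 branches closed, 8 open.
An open branch gives a countermodel: a=false, b=true, c=true, d=true, e=false (unmentioned atoms arbitrary); the premises hold there but the conclusion fails.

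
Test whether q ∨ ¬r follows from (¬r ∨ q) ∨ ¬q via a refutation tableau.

No

Initial set: {((¬r ∨ q) ∨ ¬q); ¬(q ∨ ¬r)}.
¬(q ∨ ¬r): α-rule — add ¬q, ¬¬r.
((¬r ∨ q) ∨ ¬q): β-rule — branch into (¬r ∨ q)  //  ¬q.
  branch 1 (add (¬r ∨ q)):
    (¬r ∨ q): β-rule — branch into ¬r  //  q.
      branch 1.1 (add ¬r):
        × closes — contains both r and ¬r.
      branch 1.2 (add q):
        × closes — contains both q and ¬q.
  branch 2 (add ¬q):
    ○ open, literals {q=0, r=1}.
2 branches closed, 1 open.
An open branch gives a countermodel: q=0, r=1 (unmentioned atoms arbitrary); the premises hold there but the conclusion fails.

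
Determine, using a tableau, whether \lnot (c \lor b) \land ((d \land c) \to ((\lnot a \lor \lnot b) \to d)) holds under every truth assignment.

Not valid

Assume the negation and expand:
Initial set: {\lnot (\lnot (c \lor b) \land ((d \land c) \to ((\lnot a \lor \lnot b) \to d)))}.
\lnot (\lnot (c \lor b) \land ((d \land c) \to ((\lnot a \lor \lnot b) \to d))): β-rule — branch into \lnot \lnot (c \lor b)  //  \lnot ((d \land c) \to ((\lnot a \lor \lnot b) \to d)).
  branch 1 (add \lnot \lnot (c \lor b)):
    \lnot \lnot (c \lor b): β-rule — branch into c  //  b.
      branch 1.1 (add c):
        ○ open, literals {c=1}.
      branch 1.2 (add b):
        ○ open, literals {b=1}.
  branch 2 (add \lnot ((d \land c) \to ((\lnot a \lor \lnot b) \to d))):
    \lnot ((d \land c) \to ((\lnot a \lor \lnot b) \to d)): α-rule — add (d \land c), \lnot ((\lnot a \lor \lnot b) \to d).
    (d \land c): α-rule — add d, c.
    \lnot ((\lnot a \lor \lnot b) \to d): α-rule — add (\lnot a \lor \lnot b), \lnot d.
    × closes — contains both d and \lnot d.
1 branch closed, 2 open.
An open branch gives a countermodel: c=1 (unmentioned atoms arbitrary); under it the original formula is false.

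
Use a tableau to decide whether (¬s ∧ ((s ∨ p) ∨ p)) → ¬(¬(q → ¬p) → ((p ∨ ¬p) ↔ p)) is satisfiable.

Initial set: {((¬s ∧ ((s ∨ p) ∨ p)) → ¬(¬(q → ¬p) → ((p ∨ ¬p) ↔ p)))}.
((¬s ∧ ((s ∨ p) ∨ p)) → ¬(¬(q → ¬p) → ((p ∨ ¬p) ↔ p))): β-rule — branch into ¬(¬s ∧ ((s ∨ p) ∨ p))  //  ¬(¬(q → ¬p) → ((p ∨ ¬p) ↔ p)).
  branch 1 (add ¬(¬s ∧ ((s ∨ p) ∨ p))):
    ¬(¬s ∧ ((s ∨ p) ∨ p)): β-rule — branch into ¬¬s  //  ¬((s ∨ p) ∨ p).
      branch 1.1 (add ¬¬s):
        ○ open, literals {s=true}.
      branch 1.2 (add ¬((s ∨ p) ∨ p)):
        ¬((s ∨ p) ∨ p): α-rule — add ¬(s ∨ p), ¬p.
        ¬(s ∨ p): α-rule — add ¬s, ¬p.
        ○ open, literals {p=false, s=false}.
  branch 2 (add ¬(¬(q → ¬p) → ((p ∨ ¬p) ↔ p))):
    ¬(¬(q → ¬p) → ((p ∨ ¬p) ↔ p)): α-rule — add ¬(q → ¬p), ¬((p ∨ ¬p) ↔ p).
    ¬(q → ¬p): α-rule — add q, ¬¬p.
    ¬((p ∨ ¬p) ↔ p): β-rule — branch into (p ∨ ¬p), ¬p  //  ¬(p ∨ ¬p), p.
      branch 2.1 (add (p ∨ ¬p), ¬p):
        × closes — contains both p and ¬p.
      branch 2.2 (add ¬(p ∨ ¬p), p):
        ¬(p ∨ ¬p): α-rule — add ¬p, ¬¬p.
        × closes — contains both p and ¬p.
2 branches closed, 2 open.
An open branch gives a satisfying assignment: s=true.

Satisfiable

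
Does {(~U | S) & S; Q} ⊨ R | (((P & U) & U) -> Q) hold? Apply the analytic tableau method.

Initial set: {((~U | S) & S); Q; ~(R | (((P & U) & U) -> Q))}.
((~U | S) & S): α-rule — add (~U | S), S.
~(R | (((P & U) & U) -> Q)): α-rule — add ~R, ~(((P & U) & U) -> Q).
~(((P & U) & U) -> Q): α-rule — add ((P & U) & U), ~Q.
× closes — contains both Q and ~Q.
All 1 branch closes.
Every branch closed, so the premises entail the conclusion.

Yes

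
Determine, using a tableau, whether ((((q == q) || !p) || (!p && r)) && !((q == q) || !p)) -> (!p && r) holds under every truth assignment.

Assume the negation and expand:
Initial set: {F (((((q == q) || !p) || (!p && r)) && !((q == q) || !p)) -> (!p && r))}.
F (((((q == q) || !p) || (!p && r)) && !((q == q) || !p)) -> (!p && r)): α-rule — add T ((((q == q) || !p) || (!p && r)) && !((q == q) || !p)), F (!p && r).
T ((((q == q) || !p) || (!p && r)) && !((q == q) || !p)): α-rule — add T (((q == q) || !p) || (!p && r)), T !((q == q) || !p).
T !((q == q) || !p): α-rule — add F (q == q), F !p.
F (!p && r): β-rule — branch into F !p  //  F r.
  branch 1 (add F !p):
    T (((q == q) || !p) || (!p && r)): β-rule — branch into T ((q == q) || !p)  //  T (!p && r).
      branch 1.1 (add T ((q == q) || !p)):
        F (q == q): β-rule — branch into T q, F q  //  F q, T q.
          branch 1.1.1 (add T q, F q):
            × closes — contains both q and !q.
          branch 1.1.2 (add F q, T q):
            × closes — contains both q and !q.
      branch 1.2 (add T (!p && r)):
        T (!p && r): α-rule — add T !p, T r.
        × closes — contains both p and !p.
  branch 2 (add F r):
    T (((q == q) || !p) || (!p && r)): β-rule — branch into T ((q == q) || !p)  //  T (!p && r).
      branch 2.1 (add T ((q == q) || !p)):
        F (q == q): β-rule — branch into T q, F q  //  F q, T q.
          branch 2.1.1 (add T q, F q):
            × closes — contains both q and !q.
          branch 2.1.2 (add F q, T q):
            × closes — contains both q and !q.
      branch 2.2 (add T (!p && r)):
        T (!p && r): α-rule — add T !p, T r.
        × closes — contains both p and !p.
All 6 branches close.
Every branch closed, so the negation is unsatisfiable and the formula is valid.

Valid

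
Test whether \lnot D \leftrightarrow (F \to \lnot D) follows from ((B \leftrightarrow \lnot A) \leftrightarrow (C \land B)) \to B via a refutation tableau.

No

Initial set: {(((B \leftrightarrow \lnot A) \leftrightarrow (C \land B)) \to B); \lnot (\lnot D \leftrightarrow (F \to \lnot D))}.
(((B \leftrightarrow \lnot A) \leftrightarrow (C \land B)) \to B): β-rule — branch into \lnot ((B \leftrightarrow \lnot A) \leftrightarrow (C \land B))  //  B.
  branch 1 (add \lnot ((B \leftrightarrow \lnot A) \leftrightarrow (C \land B))):
    \lnot (\lnot D \leftrightarrow (F \to \lnot D)): β-rule — branch into \lnot D, \lnot (F \to \lnot D)  //  \lnot \lnot D, (F \to \lnot D).
      branch 1.1 (add \lnot D, \lnot (F \to \lnot D)):
        \lnot (F \to \lnot D): α-rule — add F, \lnot \lnot D.
        × closes — contains both D and \lnot D.
      branch 1.2 (add \lnot \lnot D, (F \to \lnot D)):
        \lnot ((B \leftrightarrow \lnot A) \leftrightarrow (C \land B)): β-rule — branch into (B \leftrightarrow \lnot A), \lnot (C \land B)  //  \lnot (B \leftrightarrow \lnot A), (C \land B).
          branch 1.2.1 (add (B \leftrightarrow \lnot A), \lnot (C \land B)):
            (F \to \lnot D): β-rule — branch into \lnot F  //  \lnot D.
              branch 1.2.1.1 (add \lnot F):
                (B \leftrightarrow \lnot A): β-rule — branch into B, \lnot A  //  \lnot B, \lnot \lnot A.
                  branch 1.2.1.1.1 (add B, \lnot A):
                    \lnot (C \land B): β-rule — branch into \lnot C  //  \lnot B.
                      branch 1.2.1.1.1.1 (add \lnot C):
                        ○ open, literals {A=0, B=1, C=0, D=1, F=0}.
                      branch 1.2.1.1.1.2 (add \lnot B):
                        × closes — contains both B and \lnot B.
                  branch 1.2.1.1.2 (add \lnot B, \lnot \lnot A):
                    \lnot (C \land B): β-rule — branch into \lnot C  //  \lnot B.
                      branch 1.2.1.1.2.1 (add \lnot C):
                        ○ open, literals {A=1, B=0, C=0, D=1, F=0}.
                      branch 1.2.1.1.2.2 (add \lnot B):
                        ○ open, literals {A=1, B=0, D=1, F=0}.
              branch 1.2.1.2 (add \lnot D):
                × closes — contains both D and \lnot D.
          branch 1.2.2 (add \lnot (B \leftrightarrow \lnot A), (C \land B)):
            (C \land B): α-rule — add C, B.
            (F \to \lnot D): β-rule — branch into \lnot F  //  \lnot D.
              branch 1.2.2.1 (add \lnot F):
                \lnot (B \leftrightarrow \lnot A): β-rule — branch into B, \lnot \lnot A  //  \lnot B, \lnot A.
                  branch 1.2.2.1.1 (add B, \lnot \lnot A):
                    ○ open, literals {A=1, B=1, C=1, D=1, F=0}.
                  branch 1.2.2.1.2 (add \lnot B, \lnot A):
                    × closes — contains both B and \lnot B.
              branch 1.2.2.2 (add \lnot D):
                × closes — contains both D and \lnot D.
  branch 2 (add B):
    \lnot (\lnot D \leftrightarrow (F \to \lnot D)): β-rule — branch into \lnot D, \lnot (F \to \lnot D)  //  \lnot \lnot D, (F \to \lnot D).
      branch 2.1 (add \lnot D, \lnot (F \to \lnot D)):
        \lnot (F \to \lnot D): α-rule — add F, \lnot \lnot D.
        × closes — contains both D and \lnot D.
      branch 2.2 (add \lnot \lnot D, (F \to \lnot D)):
        (F \to \lnot D): β-rule — branch into \lnot F  //  \lnot D.
          branch 2.2.1 (add \lnot F):
            ○ open, literals {B=1, D=1, F=0}.
          branch 2.2.2 (add \lnot D):
            × closes — contains both D and \lnot D.
7 branches closed, 5 open.
An open branch gives a countermodel: A=0, B=1, C=0, D=1, F=0 (unmentioned atoms arbitrary); the premises hold there but the conclusion fails.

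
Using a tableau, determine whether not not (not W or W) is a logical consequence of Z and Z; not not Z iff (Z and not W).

Initial set: {(Z and Z); (not not Z iff (Z and not W)); not not not (not W or W)}.
(Z and Z): α-rule — add Z, Z.
not not not (not W or W): drop double negation, giving not (not W or W).
not (not W or W): α-rule — add not not W, not W.
× closes — contains both W and not W.
All 1 branch closes.
Every branch closed, so the premises entail the conclusion.

Yes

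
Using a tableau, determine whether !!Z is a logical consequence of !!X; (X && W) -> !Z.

Initial set: {T !!X; T ((X && W) -> !Z); F !!Z}.
T !!X: drop double negation, giving T X.
F !!Z: drop double negation, giving F Z.
T ((X && W) -> !Z): β-rule — branch into F (X && W)  //  T !Z.
  branch 1 (add F (X && W)):
    F (X && W): β-rule — branch into F X  //  F W.
      branch 1.1 (add F X):
        × closes — contains both X and !X.
      branch 1.2 (add F W):
        ○ open, literals {W=F, X=T, Z=F}.
  branch 2 (add T !Z):
    ○ open, literals {X=T, Z=F}.
1 branch closed, 2 open.
An open branch gives a countermodel: W=F, X=T, Z=F (unmentioned atoms arbitrary); the premises hold there but the conclusion fails.

No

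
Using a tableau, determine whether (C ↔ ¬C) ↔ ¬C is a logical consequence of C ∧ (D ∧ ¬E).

Initial set: {(C ∧ (D ∧ ¬E)); ¬((C ↔ ¬C) ↔ ¬C)}.
(C ∧ (D ∧ ¬E)): α-rule — add C, (D ∧ ¬E).
(D ∧ ¬E): α-rule — add D, ¬E.
¬((C ↔ ¬C) ↔ ¬C): β-rule — branch into (C ↔ ¬C), ¬¬C  //  ¬(C ↔ ¬C), ¬C.
  branch 1 (add (C ↔ ¬C), ¬¬C):
    (C ↔ ¬C): β-rule — branch into C, ¬C  //  ¬C, ¬¬C.
      branch 1.1 (add C, ¬C):
        × closes — contains both C and ¬C.
      branch 1.2 (add ¬C, ¬¬C):
        × closes — contains both C and ¬C.
  branch 2 (add ¬(C ↔ ¬C), ¬C):
    × closes — contains both C and ¬C.
All 3 branches close.
Every branch closed, so the premises entail the conclusion.

Yes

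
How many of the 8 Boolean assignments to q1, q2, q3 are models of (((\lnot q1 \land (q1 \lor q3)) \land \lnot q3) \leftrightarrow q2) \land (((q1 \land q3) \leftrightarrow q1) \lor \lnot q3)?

4

Initial set: {((((\lnot q1 \land (q1 \lor q3)) \land \lnot q3) \leftrightarrow q2) \land (((q1 \land q3) \leftrightarrow q1) \lor \lnot q3))}.
((((\lnot q1 \land (q1 \lor q3)) \land \lnot q3) \leftrightarrow q2) \land (((q1 \land q3) \leftrightarrow q1) \lor \lnot q3)): α-rule — add (((\lnot q1 \land (q1 \lor q3)) \land \lnot q3) \leftrightarrow q2), (((q1 \land q3) \leftrightarrow q1) \lor \lnot q3).
(((\lnot q1 \land (q1 \lor q3)) \land \lnot q3) \leftrightarrow q2): β-rule — branch into ((\lnot q1 \land (q1 \lor q3)) \land \lnot q3), q2  //  \lnot ((\lnot q1 \land (q1 \lor q3)) \land \lnot q3), \lnot q2.
  branch 1 (add ((\lnot q1 \land (q1 \lor q3)) \land \lnot q3), q2):
    ((\lnot q1 \land (q1 \lor q3)) \land \lnot q3): α-rule — add (\lnot q1 \land (q1 \lor q3)), \lnot q3.
    (\lnot q1 \land (q1 \lor q3)): α-rule — add \lnot q1, (q1 \lor q3).
    (((q1 \land q3) \leftrightarrow q1) \lor \lnot q3): β-rule — branch into ((q1 \land q3) \leftrightarrow q1)  //  \lnot q3.
      branch 1.1 (add ((q1 \land q3) \leftrightarrow q1)):
        (q1 \lor q3): β-rule — branch into q1  //  q3.
          branch 1.1.1 (add q1):
            × closes — contains both q1 and \lnot q1.
          branch 1.1.2 (add q3):
            × closes — contains both q3 and \lnot q3.
      branch 1.2 (add \lnot q3):
        (q1 \lor q3): β-rule — branch into q1  //  q3.
          branch 1.2.1 (add q1):
            × closes — contains both q1 and \lnot q1.
          branch 1.2.2 (add q3):
            × closes — contains both q3 and \lnot q3.
  branch 2 (add \lnot ((\lnot q1 \land (q1 \lor q3)) \land \lnot q3), \lnot q2):
    (((q1 \land q3) \leftrightarrow q1) \lor \lnot q3): β-rule — branch into ((q1 \land q3) \leftrightarrow q1)  //  \lnot q3.
      branch 2.1 (add ((q1 \land q3) \leftrightarrow q1)):
        \lnot ((\lnot q1 \land (q1 \lor q3)) \land \lnot q3): β-rule — branch into \lnot (\lnot q1 \land (q1 \lor q3))  //  \lnot \lnot q3.
          branch 2.1.1 (add \lnot (\lnot q1 \land (q1 \lor q3))):
            ((q1 \land q3) \leftrightarrow q1): β-rule — branch into (q1 \land q3), q1  //  \lnot (q1 \land q3), \lnot q1.
              branch 2.1.1.1 (add (q1 \land q3), q1):
                (q1 \land q3): α-rule — add q1, q3.
                \lnot (\lnot q1 \land (q1 \lor q3)): β-rule — branch into \lnot \lnot q1  //  \lnot (q1 \lor q3).
                  branch 2.1.1.1.1 (add \lnot \lnot q1):
                    ○ open, literals {q1=1, q2=0, q3=1}.
                  branch 2.1.1.1.2 (add \lnot (q1 \lor q3)):
                    \lnot (q1 \lor q3): α-rule — add \lnot q1, \lnot q3.
                    × closes — contains both q1 and \lnot q1.
              branch 2.1.1.2 (add \lnot (q1 \land q3), \lnot q1):
                \lnot (\lnot q1 \land (q1 \lor q3)): β-rule — branch into \lnot \lnot q1  //  \lnot (q1 \lor q3).
                  branch 2.1.1.2.1 (add \lnot \lnot q1):
                    × closes — contains both q1 and \lnot q1.
                  branch 2.1.1.2.2 (add \lnot (q1 \lor q3)):
                    \lnot (q1 \lor q3): α-rule — add \lnot q1, \lnot q3.
                    \lnot (q1 \land q3): β-rule — branch into \lnot q1  //  \lnot q3.
                      branch 2.1.1.2.2.1 (add \lnot q1):
                        ○ open, literals {q1=0, q2=0, q3=0}.
                      branch 2.1.1.2.2.2 (add \lnot q3):
                        ○ open, literals {q1=0, q2=0, q3=0}.
          branch 2.1.2 (add \lnot \lnot q3):
            ((q1 \land q3) \leftrightarrow q1): β-rule — branch into (q1 \land q3), q1  //  \lnot (q1 \land q3), \lnot q1.
              branch 2.1.2.1 (add (q1 \land q3), q1):
                (q1 \land q3): α-rule — add q1, q3.
                ○ open, literals {q1=1, q2=0, q3=1}.
              branch 2.1.2.2 (add \lnot (q1 \land q3), \lnot q1):
                \lnot (q1 \land q3): β-rule — branch into \lnot q1  //  \lnot q3.
                  branch 2.1.2.2.1 (add \lnot q1):
                    ○ open, literals {q1=0, q2=0, q3=1}.
                  branch 2.1.2.2.2 (add \lnot q3):
                    × closes — contains both q3 and \lnot q3.
      branch 2.2 (add \lnot q3):
        \lnot ((\lnot q1 \land (q1 \lor q3)) \land \lnot q3): β-rule — branch into \lnot (\lnot q1 \land (q1 \lor q3))  //  \lnot \lnot q3.
          branch 2.2.1 (add \lnot (\lnot q1 \land (q1 \lor q3))):
            \lnot (\lnot q1 \land (q1 \lor q3)): β-rule — branch into \lnot \lnot q1  //  \lnot (q1 \lor q3).
              branch 2.2.1.1 (add \lnot \lnot q1):
                ○ open, literals {q1=1, q2=0, q3=0}.
              branch 2.2.1.2 (add \lnot (q1 \lor q3)):
                \lnot (q1 \lor q3): α-rule — add \lnot q1, \lnot q3.
                ○ open, literals {q1=0, q2=0, q3=0}.
          branch 2.2.2 (add \lnot \lnot q3):
            × closes — contains both q3 and \lnot q3.
8 branches closed, 7 open.
Each open branch fixes some atoms; the unmentioned ones are free. Counting distinct full assignments: branch {q1=1, q2=0, q3=1} (none free) contributes 1 new; branch {q1=0, q2=0, q3=0} (none free) contributes 1 new; branch {q1=0, q2=0, q3=0} (none free) contributes 0 new; branch {q1=1, q2=0, q3=1} (none free) contributes 0 new; branch {q1=0, q2=0, q3=1} (none free) contributes 1 new; branch {q1=1, q2=0, q3=0} (none free) contributes 1 new; branch {q1=0, q2=0, q3=0} (none free) contributes 0 new. Total: 4.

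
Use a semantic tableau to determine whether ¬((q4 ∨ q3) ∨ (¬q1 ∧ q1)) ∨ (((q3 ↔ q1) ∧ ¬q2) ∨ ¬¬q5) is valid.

Assume the negation and expand:
Initial set: {¬(¬((q4 ∨ q3) ∨ (¬q1 ∧ q1)) ∨ (((q3 ↔ q1) ∧ ¬q2) ∨ ¬¬q5))}.
¬(¬((q4 ∨ q3) ∨ (¬q1 ∧ q1)) ∨ (((q3 ↔ q1) ∧ ¬q2) ∨ ¬¬q5)): α-rule — add ¬¬((q4 ∨ q3) ∨ (¬q1 ∧ q1)), ¬(((q3 ↔ q1) ∧ ¬q2) ∨ ¬¬q5).
¬(((q3 ↔ q1) ∧ ¬q2) ∨ ¬¬q5): α-rule — add ¬((q3 ↔ q1) ∧ ¬q2), ¬¬¬q5.
¬¬¬q5: drop double negation, giving ¬q5.
¬¬((q4 ∨ q3) ∨ (¬q1 ∧ q1)): β-rule — branch into (q4 ∨ q3)  //  (¬q1 ∧ q1).
  branch 1 (add (q4 ∨ q3)):
    ¬((q3 ↔ q1) ∧ ¬q2): β-rule — branch into ¬(q3 ↔ q1)  //  ¬¬q2.
      branch 1.1 (add ¬(q3 ↔ q1)):
        (q4 ∨ q3): β-rule — branch into q4  //  q3.
          branch 1.1.1 (add q4):
            ¬(q3 ↔ q1): β-rule — branch into q3, ¬q1  //  ¬q3, q1.
              branch 1.1.1.1 (add q3, ¬q1):
                ○ open, literals {q1=0, q3=1, q4=1, q5=0}.
              branch 1.1.1.2 (add ¬q3, q1):
                ○ open, literals {q1=1, q3=0, q4=1, q5=0}.
          branch 1.1.2 (add q3):
            ¬(q3 ↔ q1): β-rule — branch into q3, ¬q1  //  ¬q3, q1.
              branch 1.1.2.1 (add q3, ¬q1):
                ○ open, literals {q1=0, q3=1, q5=0}.
              branch 1.1.2.2 (add ¬q3, q1):
                × closes — contains both q3 and ¬q3.
      branch 1.2 (add ¬¬q2):
        (q4 ∨ q3): β-rule — branch into q4  //  q3.
          branch 1.2.1 (add q4):
            ○ open, literals {q2=1, q4=1, q5=0}.
          branch 1.2.2 (add q3):
            ○ open, literals {q2=1, q3=1, q5=0}.
  branch 2 (add (¬q1 ∧ q1)):
    (¬q1 ∧ q1): α-rule — add ¬q1, q1.
    × closes — contains both q1 and ¬q1.
2 branches closed, 5 open.
An open branch gives a countermodel: q1=0, q3=1, q4=1, q5=0 (unmentioned atoms arbitrary); under it the original formula is false.

Not valid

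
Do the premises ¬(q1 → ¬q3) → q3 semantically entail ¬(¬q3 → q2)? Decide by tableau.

Initial set: {(¬(q1 → ¬q3) → q3); ¬¬(¬q3 → q2)}.
(¬(q1 → ¬q3) → q3): β-rule — branch into ¬¬(q1 → ¬q3)  //  q3.
  branch 1 (add ¬¬(q1 → ¬q3)):
    ¬¬(¬q3 → q2): β-rule — branch into ¬¬q3  //  q2.
      branch 1.1 (add ¬¬q3):
        ¬¬(q1 → ¬q3): β-rule — branch into ¬q1  //  ¬q3.
          branch 1.1.1 (add ¬q1):
            ○ open, literals {q1=false, q3=true}.
          branch 1.1.2 (add ¬q3):
            × closes — contains both q3 and ¬q3.
      branch 1.2 (add q2):
        ¬¬(q1 → ¬q3): β-rule — branch into ¬q1  //  ¬q3.
          branch 1.2.1 (add ¬q1):
            ○ open, literals {q1=false, q2=true}.
          branch 1.2.2 (add ¬q3):
            ○ open, literals {q2=true, q3=false}.
  branch 2 (add q3):
    ¬¬(¬q3 → q2): β-rule — branch into ¬¬q3  //  q2.
      branch 2.1 (add ¬¬q3):
        ○ open, literals {q3=true}.
      branch 2.2 (add q2):
        ○ open, literals {q2=true, q3=true}.
1 branch closed, 5 open.
An open branch gives a countermodel: q1=false, q3=true (unmentioned atoms arbitrary); the premises hold there but the conclusion fails.

No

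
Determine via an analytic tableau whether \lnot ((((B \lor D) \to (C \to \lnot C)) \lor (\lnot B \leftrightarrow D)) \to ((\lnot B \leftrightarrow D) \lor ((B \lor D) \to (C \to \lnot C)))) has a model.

Initial set: {\lnot ((((B \lor D) \to (C \to \lnot C)) \lor (\lnot B \leftrightarrow D)) \to ((\lnot B \leftrightarrow D) \lor ((B \lor D) \to (C \to \lnot C))))}.
\lnot ((((B \lor D) \to (C \to \lnot C)) \lor (\lnot B \leftrightarrow D)) \to ((\lnot B \leftrightarrow D) \lor ((B \lor D) \to (C \to \lnot C)))): α-rule — add (((B \lor D) \to (C \to \lnot C)) \lor (\lnot B \leftrightarrow D)), \lnot ((\lnot B \leftrightarrow D) \lor ((B \lor D) \to (C \to \lnot C))).
\lnot ((\lnot B \leftrightarrow D) \lor ((B \lor D) \to (C \to \lnot C))): α-rule — add \lnot (\lnot B \leftrightarrow D), \lnot ((B \lor D) \to (C \to \lnot C)).
\lnot ((B \lor D) \to (C \to \lnot C)): α-rule — add (B \lor D), \lnot (C \to \lnot C).
\lnot (C \to \lnot C): α-rule — add C, \lnot \lnot C.
(((B \lor D) \to (C \to \lnot C)) \lor (\lnot B \leftrightarrow D)): β-rule — branch into ((B \lor D) \to (C \to \lnot C))  //  (\lnot B \leftrightarrow D).
  branch 1 (add ((B \lor D) \to (C \to \lnot C))):
    \lnot (\lnot B \leftrightarrow D): β-rule — branch into \lnot B, \lnot D  //  \lnot \lnot B, D.
      branch 1.1 (add \lnot B, \lnot D):
        (B \lor D): β-rule — branch into B  //  D.
          branch 1.1.1 (add B):
            × closes — contains both B and \lnot B.
          branch 1.1.2 (add D):
            × closes — contains both D and \lnot D.
      branch 1.2 (add \lnot \lnot B, D):
        (B \lor D): β-rule — branch into B  //  D.
          branch 1.2.1 (add B):
            ((B \lor D) \to (C \to \lnot C)): β-rule — branch into \lnot (B \lor D)  //  (C \to \lnot C).
              branch 1.2.1.1 (add \lnot (B \lor D)):
                \lnot (B \lor D): α-rule — add \lnot B, \lnot D.
                × closes — contains both B and \lnot B.
              branch 1.2.1.2 (add (C \to \lnot C)):
                (C \to \lnot C): β-rule — branch into \lnot C  //  \lnot C.
                  branch 1.2.1.2.1 (add \lnot C):
                    × closes — contains both C and \lnot C.
                  branch 1.2.1.2.2 (add \lnot C):
                    × closes — contains both C and \lnot C.
          branch 1.2.2 (add D):
            ((B \lor D) \to (C \to \lnot C)): β-rule — branch into \lnot (B \lor D)  //  (C \to \lnot C).
              branch 1.2.2.1 (add \lnot (B \lor D)):
                \lnot (B \lor D): α-rule — add \lnot B, \lnot D.
                × closes — contains both B and \lnot B.
              branch 1.2.2.2 (add (C \to \lnot C)):
                (C \to \lnot C): β-rule — branch into \lnot C  //  \lnot C.
                  branch 1.2.2.2.1 (add \lnot C):
                    × closes — contains both C and \lnot C.
                  branch 1.2.2.2.2 (add \lnot C):
                    × closes — contains both C and \lnot C.
  branch 2 (add (\lnot B \leftrightarrow D)):
    \lnot (\lnot B \leftrightarrow D): β-rule — branch into \lnot B, \lnot D  //  \lnot \lnot B, D.
      branch 2.1 (add \lnot B, \lnot D):
        (B \lor D): β-rule — branch into B  //  D.
          branch 2.1.1 (add B):
            × closes — contains both B and \lnot B.
          branch 2.1.2 (add D):
            × closes — contains both D and \lnot D.
      branch 2.2 (add \lnot \lnot B, D):
        (B \lor D): β-rule — branch into B  //  D.
          branch 2.2.1 (add B):
            (\lnot B \leftrightarrow D): β-rule — branch into \lnot B, D  //  \lnot \lnot B, \lnot D.
              branch 2.2.1.1 (add \lnot B, D):
                × closes — contains both B and \lnot B.
              branch 2.2.1.2 (add \lnot \lnot B, \lnot D):
                × closes — contains both D and \lnot D.
          branch 2.2.2 (add D):
            (\lnot B \leftrightarrow D): β-rule — branch into \lnot B, D  //  \lnot \lnot B, \lnot D.
              branch 2.2.2.1 (add \lnot B, D):
                × closes — contains both B and \lnot B.
              branch 2.2.2.2 (add \lnot \lnot B, \lnot D):
                × closes — contains both D and \lnot D.
All 14 branches close.
Every branch closed; the formula is unsatisfiable.

Unsatisfiable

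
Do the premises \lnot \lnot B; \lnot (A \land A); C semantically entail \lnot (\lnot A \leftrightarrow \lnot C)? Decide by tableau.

Yes

Initial set: {\lnot \lnot B; \lnot (A \land A); C; \lnot \lnot (\lnot A \leftrightarrow \lnot C)}.
\lnot \lnot B: drop double negation, giving B.
\lnot (A \land A): β-rule — branch into \lnot A  //  \lnot A.
  branch 1 (add \lnot A):
    \lnot \lnot (\lnot A \leftrightarrow \lnot C): β-rule — branch into \lnot A, \lnot C  //  \lnot \lnot A, \lnot \lnot C.
      branch 1.1 (add \lnot A, \lnot C):
        × closes — contains both C and \lnot C.
      branch 1.2 (add \lnot \lnot A, \lnot \lnot C):
        × closes — contains both A and \lnot A.
  branch 2 (add \lnot A):
    \lnot \lnot (\lnot A \leftrightarrow \lnot C): β-rule — branch into \lnot A, \lnot C  //  \lnot \lnot A, \lnot \lnot C.
      branch 2.1 (add \lnot A, \lnot C):
        × closes — contains both C and \lnot C.
      branch 2.2 (add \lnot \lnot A, \lnot \lnot C):
        × closes — contains both A and \lnot A.
All 4 branches close.
Every branch closed, so the premises entail the conclusion.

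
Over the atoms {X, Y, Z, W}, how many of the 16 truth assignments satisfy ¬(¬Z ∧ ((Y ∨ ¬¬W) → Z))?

Initial set: {¬(¬Z ∧ ((Y ∨ ¬¬W) → Z))}.
¬(¬Z ∧ ((Y ∨ ¬¬W) → Z)): β-rule — branch into ¬¬Z  //  ¬((Y ∨ ¬¬W) → Z).
  branch 1 (add ¬¬Z):
    ○ open, literals {Z=true}.
  branch 2 (add ¬((Y ∨ ¬¬W) → Z)):
    ¬((Y ∨ ¬¬W) → Z): α-rule — add (Y ∨ ¬¬W), ¬Z.
    (Y ∨ ¬¬W): β-rule — branch into Y  //  ¬¬W.
      branch 2.1 (add Y):
        ○ open, literals {Y=true, Z=false}.
      branch 2.2 (add ¬¬W):
        ¬¬W: drop double negation, giving W.
        ○ open, literals {W=true, Z=false}.
0 branches closed, 3 open.
Each open branch fixes some atoms; the unmentioned ones are free. Counting distinct full assignments: branch {Z=true} (X, Y, W) contributes 8 new; branch {Y=true, Z=false} (X, W) contributes 4 new; branch {W=true, Z=false} (X, Y) contributes 2 new. Total: 14.

14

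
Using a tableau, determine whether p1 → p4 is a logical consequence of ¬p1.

Yes

Initial set: {¬p1; ¬(p1 → p4)}.
¬(p1 → p4): α-rule — add p1, ¬p4.
× closes — contains both p1 and ¬p1.
All 1 branch closes.
Every branch closed, so the premises entail the conclusion.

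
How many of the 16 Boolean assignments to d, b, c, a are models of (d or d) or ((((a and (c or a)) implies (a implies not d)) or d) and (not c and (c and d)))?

8

Initial set: {T ((d or d) or ((((a and (c or a)) implies (a implies not d)) or d) and (not c and (c and d))))}.
T ((d or d) or ((((a and (c or a)) implies (a implies not d)) or d) and (not c and (c and d)))): β-rule — branch into T (d or d)  //  T ((((a and (c or a)) implies (a implies not d)) or d) and (not c and (c and d))).
  branch 1 (add T (d or d)):
    T (d or d): β-rule — branch into T d  //  T d.
      branch 1.1 (add T d):
        ○ open, literals {d=true}.
      branch 1.2 (add T d):
        ○ open, literals {d=true}.
  branch 2 (add T ((((a and (c or a)) implies (a implies not d)) or d) and (not c and (c and d)))):
    T ((((a and (c or a)) implies (a implies not d)) or d) and (not c and (c and d))): α-rule — add T (((a and (c or a)) implies (a implies not d)) or d), T (not c and (c and d)).
    T (not c and (c and d)): α-rule — add T not c, T (c and d).
    T (c and d): α-rule — add T c, T d.
    × closes — contains both c and not c.
1 branch closed, 2 open.
Each open branch fixes some atoms; the unmentioned ones are free. Counting distinct full assignments: branch {d=true} (b, c, a) contributes 8 new; branch {d=true} (b, c, a) contributes 0 new. Total: 8.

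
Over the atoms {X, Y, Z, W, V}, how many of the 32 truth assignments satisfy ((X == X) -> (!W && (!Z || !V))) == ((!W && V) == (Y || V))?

Initial set: {T (((X == X) -> (!W && (!Z || !V))) == ((!W && V) == (Y || V)))}.
T (((X == X) -> (!W && (!Z || !V))) == ((!W && V) == (Y || V))): β-rule — branch into T ((X == X) -> (!W && (!Z || !V))), T ((!W && V) == (Y || V))  //  F ((X == X) -> (!W && (!Z || !V))), F ((!W && V) == (Y || V)).
  branch 1 (add T ((X == X) -> (!W && (!Z || !V))), T ((!W && V) == (Y || V))):
    T ((X == X) -> (!W && (!Z || !V))): β-rule — branch into F (X == X)  //  T (!W && (!Z || !V)).
      branch 1.1 (add F (X == X)):
        T ((!W && V) == (Y || V)): β-rule — branch into T (!W && V), T (Y || V)  //  F (!W && V), F (Y || V).
          branch 1.1.1 (add T (!W && V), T (Y || V)):
            T (!W && V): α-rule — add T !W, T V.
            F (X == X): β-rule — branch into T X, F X  //  F X, T X.
              branch 1.1.1.1 (add T X, F X):
                × closes — contains both X and !X.
              branch 1.1.1.2 (add F X, T X):
                × closes — contains both X and !X.
          branch 1.1.2 (add F (!W && V), F (Y || V)):
            F (Y || V): α-rule — add F Y, F V.
            F (X == X): β-rule — branch into T X, F X  //  F X, T X.
              branch 1.1.2.1 (add T X, F X):
                × closes — contains both X and !X.
              branch 1.1.2.2 (add F X, T X):
                × closes — contains both X and !X.
      branch 1.2 (add T (!W && (!Z || !V))):
        T (!W && (!Z || !V)): α-rule — add T !W, T (!Z || !V).
        T ((!W && V) == (Y || V)): β-rule — branch into T (!W && V), T (Y || V)  //  F (!W && V), F (Y || V).
          branch 1.2.1 (add T (!W && V), T (Y || V)):
            T (!W && V): α-rule — add T !W, T V.
            T (!Z || !V): β-rule — branch into T !Z  //  T !V.
              branch 1.2.1.1 (add T !Z):
                T (Y || V): β-rule — branch into T Y  //  T V.
                  branch 1.2.1.1.1 (add T Y):
                    ○ open, literals {V=T, W=F, Y=T, Z=F}.
                  branch 1.2.1.1.2 (add T V):
                    ○ open, literals {V=T, W=F, Z=F}.
              branch 1.2.1.2 (add T !V):
                × closes — contains both V and !V.
          branch 1.2.2 (add F (!W && V), F (Y || V)):
            F (Y || V): α-rule — add F Y, F V.
            T (!Z || !V): β-rule — branch into T !Z  //  T !V.
              branch 1.2.2.1 (add T !Z):
                F (!W && V): β-rule — branch into F !W  //  F V.
                  branch 1.2.2.1.1 (add F !W):
                    × closes — contains both W and !W.
                  branch 1.2.2.1.2 (add F V):
                    ○ open, literals {V=F, W=F, Y=F, Z=F}.
              branch 1.2.2.2 (add T !V):
                F (!W && V): β-rule — branch into F !W  //  F V.
                  branch 1.2.2.2.1 (add F !W):
                    × closes — contains both W and !W.
                  branch 1.2.2.2.2 (add F V):
                    ○ open, literals {V=F, W=F, Y=F}.
  branch 2 (add F ((X == X) -> (!W && (!Z || !V))), F ((!W && V) == (Y || V))):
    F ((X == X) -> (!W && (!Z || !V))): α-rule — add T (X == X), F (!W && (!Z || !V)).
    F ((!W && V) == (Y || V)): β-rule — branch into T (!W && V), F (Y || V)  //  F (!W && V), T (Y || V).
      branch 2.1 (add T (!W && V), F (Y || V)):
        T (!W && V): α-rule — add T !W, T V.
        F (Y || V): α-rule — add F Y, F V.
        × closes — contains both V and !V.
      branch 2.2 (add F (!W && V), T (Y || V)):
        T (X == X): β-rule — branch into T X, T X  //  F X, F X.
          branch 2.2.1 (add T X, T X):
            F (!W && (!Z || !V)): β-rule — branch into F !W  //  F (!Z || !V).
              branch 2.2.1.1 (add F !W):
                F (!W && V): β-rule — branch into F !W  //  F V.
                  branch 2.2.1.1.1 (add F !W):
                    T (Y || V): β-rule — branch into T Y  //  T V.
                      branch 2.2.1.1.1.1 (add T Y):
                        ○ open, literals {W=T, X=T, Y=T}.
                      branch 2.2.1.1.1.2 (add T V):
                        ○ open, literals {V=T, W=T, X=T}.
                  branch 2.2.1.1.2 (add F V):
                    T (Y || V): β-rule — branch into T Y  //  T V.
                      branch 2.2.1.1.2.1 (add T Y):
                        ○ open, literals {V=F, W=T, X=T, Y=T}.
                      branch 2.2.1.1.2.2 (add T V):
                        × closes — contains both V and !V.
              branch 2.2.1.2 (add F (!Z || !V)):
                F (!Z || !V): α-rule — add F !Z, F !V.
                F (!W && V): β-rule — branch into F !W  //  F V.
                  branch 2.2.1.2.1 (add F !W):
                    T (Y || V): β-rule — branch into T Y  //  T V.
                      branch 2.2.1.2.1.1 (add T Y):
                        ○ open, literals {V=T, W=T, X=T, Y=T, Z=T}.
                      branch 2.2.1.2.1.2 (add T V):
                        ○ open, literals {V=T, W=T, X=T, Z=T}.
                  branch 2.2.1.2.2 (add F V):
                    × closes — contains both V and !V.
          branch 2.2.2 (add F X, F X):
            F (!W && (!Z || !V)): β-rule — branch into F !W  //  F (!Z || !V).
              branch 2.2.2.1 (add F !W):
                F (!W && V): β-rule — branch into F !W  //  F V.
                  branch 2.2.2.1.1 (add F !W):
                    T (Y || V): β-rule — branch into T Y  //  T V.
                      branch 2.2.2.1.1.1 (add T Y):
                        ○ open, literals {W=T, X=F, Y=T}.
                      branch 2.2.2.1.1.2 (add T V):
                        ○ open, literals {V=T, W=T, X=F}.
                  branch 2.2.2.1.2 (add F V):
                    T (Y || V): β-rule — branch into T Y  //  T V.
                      branch 2.2.2.1.2.1 (add T Y):
                        ○ open, literals {V=F, W=T, X=F, Y=T}.
                      branch 2.2.2.1.2.2 (add T V):
                        × closes — contains both V and !V.
              branch 2.2.2.2 (add F (!Z || !V)):
                F (!Z || !V): α-rule — add F !Z, F !V.
                F (!W && V): β-rule — branch into F !W  //  F V.
                  branch 2.2.2.2.1 (add F !W):
                    T (Y || V): β-rule — branch into T Y  //  T V.
                      branch 2.2.2.2.1.1 (add T Y):
                        ○ open, literals {V=T, W=T, X=F, Y=T, Z=T}.
                      branch 2.2.2.2.1.2 (add T V):
                        ○ open, literals {V=T, W=T, X=F, Z=T}.
                  branch 2.2.2.2.2 (add F V):
                    × closes — contains both V and !V.
12 branches closed, 14 open.
Each open branch fixes some atoms; the unmentioned ones are free. Counting distinct full assignments: branch {V=T, W=F, Y=T, Z=F} (X) contributes 2 new; branch {V=T, W=F, Z=F} (X, Y) contributes 2 new; branch {V=F, W=F, Y=F, Z=F} (X) contributes 2 new; branch {V=F, W=F, Y=F} (X, Z) contributes 2 new; branch {W=T, X=T, Y=T} (Z, V) contributes 4 new; branch {V=T, W=T, X=T} (Y, Z) contributes 2 new; branch {V=F, W=T, X=T, Y=T} (Z) contributes 0 new; branch {V=T, W=T, X=T, Y=T, Z=T} (none free) contributes 0 new; branch {V=T, W=T, X=T, Z=T} (Y) contributes 0 new; branch {W=T, X=F, Y=T} (Z, V) contributes 4 new; branch {V=T, W=T, X=F} (Y, Z) contributes 2 new; branch {V=F, W=T, X=F, Y=T} (Z) contributes 0 new; branch {V=T, W=T, X=F, Y=T, Z=T} (none free) contributes 0 new; branch {V=T, W=T, X=F, Z=T} (Y) contributes 0 new. Total: 20.

20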